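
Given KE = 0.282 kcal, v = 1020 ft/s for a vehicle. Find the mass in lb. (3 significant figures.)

Solving KE = ½mv² for m: m = 2·KE/v².
KE = 0.282 kcal = 1180 J; v = 1020 ft/s = 310.9 m/s.
m = 0.02441 kg
0.02441 kg × (1 lb / 0.4536 kg) = 0.05382 lb

0.0538 lb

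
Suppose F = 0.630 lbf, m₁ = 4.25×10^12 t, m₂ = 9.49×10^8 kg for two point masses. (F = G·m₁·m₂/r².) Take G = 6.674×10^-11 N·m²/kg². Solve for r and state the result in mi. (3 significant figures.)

From Newton's law of gravitation: r = √(G·m₁m₂/F).
F = 0.630 lbf = 2.802 N; m₁ = 4.25×10^12 t = 4.250×10^15 kg; m₂ = 9.49×10^8 kg; G = 6.674×10^-11 N·m²/kg².
r = 9.801×10^6 m
9.801×10^6 m × (1 mi / 1609 m) = 6090 mi

6090 mi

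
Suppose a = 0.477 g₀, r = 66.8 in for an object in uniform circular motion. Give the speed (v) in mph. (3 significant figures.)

Rearranging a = v²/r for v: v = √(a·r).
a = 0.477 g₀ = 4.678 m/s²; r = 66.8 in = 1.697 m.
v = 2.817 m/s
2.817 m/s × (1 mph / 0.4470 m/s) = 6.302 mph

6.30 mph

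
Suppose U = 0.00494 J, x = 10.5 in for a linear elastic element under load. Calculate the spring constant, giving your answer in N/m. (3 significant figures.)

Rearranging U = ½k·x² for k: k = 2U/x².
U = 0.00494 J; x = 10.5 in = 0.2667 m.
k = 0.1389 N/m

0.139 N/m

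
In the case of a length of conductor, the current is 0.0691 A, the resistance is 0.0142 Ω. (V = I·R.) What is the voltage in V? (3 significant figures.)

9.81×10^-4 V

From Ohm's law: V = IR.
I = 0.0691 A; R = 0.0142 Ω.
V = 9.812×10^-4 V  (the unit combination reduces to kg·m²/(A·s³) = V)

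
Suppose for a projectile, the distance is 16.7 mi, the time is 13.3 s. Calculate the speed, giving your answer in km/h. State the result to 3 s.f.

7270 km/h

v is given directly by: v = d/t.
d = 16.7 mi = 26876 m; t = 13.3 s.
v = 2021 m/s
2021 m/s × (1 km/h / 0.2778 m/s) = 7275 km/h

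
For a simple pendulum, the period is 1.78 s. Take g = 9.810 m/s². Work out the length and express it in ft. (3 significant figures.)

Rearranging T = 2π√(L/g) for L: L = g·(T/2π)².
T = 1.78 s; g = 9.810 m/s².
L = 0.7873 m
0.7873 m × (1 ft / 0.3048 m) = 2.583 ft

2.58 ft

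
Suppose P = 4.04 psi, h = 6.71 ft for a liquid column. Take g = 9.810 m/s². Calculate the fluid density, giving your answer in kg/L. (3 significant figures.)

Rearranging: ρ = P/(g·h).
P = 4.04 psi = 27855 Pa; h = 6.71 ft = 2.045 m; g = 9.810 m/s².
ρ = 1388 kg/m³
1388 kg/m³ × (1 kg/L / 1000 kg/m³) = 1.388 kg/L

1.39 kg/L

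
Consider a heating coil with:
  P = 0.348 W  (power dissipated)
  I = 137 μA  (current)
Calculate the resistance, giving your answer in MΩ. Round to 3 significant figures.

Solving P = I²R for R: R = P/I².
P = 0.348 W; I = 137 μA = 1.370×10^-4 A.
R = 1.854×10^7 Ω
1.854×10^7 Ω × (1 MΩ / 1.000×10^6 Ω) = 18.54 MΩ

18.5 MΩ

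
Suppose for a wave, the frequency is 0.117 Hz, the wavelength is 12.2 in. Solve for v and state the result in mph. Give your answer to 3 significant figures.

Directly: v = fλ.
f = 0.117 Hz; λ = 12.2 in = 0.3099 m.
v = 0.03626 m/s
0.03626 m/s × (1 mph / 0.4470 m/s) = 0.08110 mph

0.0811 mph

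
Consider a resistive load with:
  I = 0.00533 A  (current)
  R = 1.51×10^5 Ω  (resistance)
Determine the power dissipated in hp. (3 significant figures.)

P is given directly by: P = I²R.
I = 0.00533 A; R = 1.51×10^5 Ω.
P = 4.290 W  (the unit combination reduces to kg·m²/s³ = W)
4.290 W × (1 hp / 745.7 W) = 0.005753 hp

0.00575 hp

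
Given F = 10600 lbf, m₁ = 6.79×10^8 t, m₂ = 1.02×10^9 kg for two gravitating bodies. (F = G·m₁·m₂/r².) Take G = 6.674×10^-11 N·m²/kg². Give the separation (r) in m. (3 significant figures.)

990 m

From Newton's law of gravitation: r = √(G·m₁m₂/F).
F = 10600 lbf = 47151 N; m₁ = 6.79×10^8 t = 6.790×10^11 kg; m₂ = 1.02×10^9 kg; G = 6.674×10^-11 N·m²/kg².
r = 990.1 m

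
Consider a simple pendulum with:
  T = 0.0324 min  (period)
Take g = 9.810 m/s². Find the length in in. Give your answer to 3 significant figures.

37.0 in

Solving T = 2π√(L/g) for L: L = g·(T/2π)².
T = 0.0324 min = 1.944 s; g = 9.810 m/s².
L = 0.9391 m
0.9391 m × (1 in / 0.02540 m) = 36.97 in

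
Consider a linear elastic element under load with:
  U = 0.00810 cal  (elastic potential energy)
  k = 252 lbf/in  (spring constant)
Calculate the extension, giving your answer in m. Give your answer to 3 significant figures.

0.00124 m

Solving U = ½k·x² for x: x = √(2U/k).
U = 0.00810 cal = 0.03389 J; k = 252 lbf/in = 44132 N/m.
x = 0.001239 m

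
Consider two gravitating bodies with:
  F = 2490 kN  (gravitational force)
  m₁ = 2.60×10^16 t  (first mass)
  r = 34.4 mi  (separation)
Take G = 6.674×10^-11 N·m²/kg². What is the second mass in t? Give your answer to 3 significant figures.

Solving F = G·m₁·m₂/r² for m₂: m₂ = F·r²/(G·m₁).
F = 2490 kN = 2.490×10^6 N; m₁ = 2.60×10^16 t = 2.600×10^19 kg; r = 34.4 mi = 55361 m; G = 6.674×10^-11 N·m²/kg².
m₂ = 4.398×10^6 kg
4.398×10^6 kg × (1 t / 1000 kg) = 4398 t

4400 t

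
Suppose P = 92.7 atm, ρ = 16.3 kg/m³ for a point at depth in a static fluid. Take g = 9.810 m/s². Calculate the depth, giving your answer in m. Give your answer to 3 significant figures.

Solving P = ρ·g·h for h: h = P/(ρ·g).
P = 92.7 atm = 9.393×10^6 Pa; ρ = 16.3 kg/m³; g = 9.810 m/s².
h = 58741 m

58700 m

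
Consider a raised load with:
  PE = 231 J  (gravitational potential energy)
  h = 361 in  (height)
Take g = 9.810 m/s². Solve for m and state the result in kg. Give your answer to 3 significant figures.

2.57 kg

Rearranging PE = m·g·h for m: m = PE/(g·h).
PE = 231 J; h = 361 in = 9.169 m; g = 9.810 m/s².
m = 2.568 kg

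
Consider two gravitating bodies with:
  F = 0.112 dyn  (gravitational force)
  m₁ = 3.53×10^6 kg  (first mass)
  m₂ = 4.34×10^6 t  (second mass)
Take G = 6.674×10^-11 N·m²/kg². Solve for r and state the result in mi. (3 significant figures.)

Rearranging: r = √(G·m₁m₂/F).
F = 0.112 dyn = 1.120×10^-6 N; m₁ = 3.53×10^6 kg; m₂ = 4.34×10^6 t = 4.340×10^9 kg; G = 6.674×10^-11 N·m²/kg².
r = 9.555×10^5 m
9.555×10^5 m × (1 mi / 1609 m) = 593.7 mi

594 mi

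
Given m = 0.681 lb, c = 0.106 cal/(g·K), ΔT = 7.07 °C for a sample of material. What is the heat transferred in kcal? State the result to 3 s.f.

Directly: Q = mcΔT.
m = 0.681 lb = 0.3089 kg; c = 0.106 cal/(g·K) = 443.5 J/(kg·K); ΔT = 7.07 °C = 7.070 K.
Q = 968.6 J  (the unit combination reduces to kg·m²/s² = J)
968.6 J × (1 kcal / 4184 J) = 0.2315 kcal

0.231 kcal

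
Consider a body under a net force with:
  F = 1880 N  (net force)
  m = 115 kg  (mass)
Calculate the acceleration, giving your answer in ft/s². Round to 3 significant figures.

From Newton's second law: a = F/m.
F = 1880 N; m = 115 kg.
a = 16.35 m/s²
16.35 m/s² × (1 ft/s² / 0.3048 m/s²) = 53.63 ft/s²

53.6 ft/s²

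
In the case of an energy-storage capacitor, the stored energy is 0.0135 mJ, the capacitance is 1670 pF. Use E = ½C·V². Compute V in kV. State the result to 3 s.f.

Rearranging E = ½C·V² for V: V = √(2E/C).
E = 0.0135 mJ = 1.350×10^-5 J; C = 1670 pF = 1.670×10^-9 F.
V = 127.2 V
127.2 V × (1 kV / 1000 V) = 0.1272 kV

0.127 kV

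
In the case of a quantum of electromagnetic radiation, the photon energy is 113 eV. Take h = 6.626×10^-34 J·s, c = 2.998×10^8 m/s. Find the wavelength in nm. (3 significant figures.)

Rearranging: λ = hc/E.
E = 113 eV = 1.810×10^-17 J; h = 6.626×10^-34 J·s; c = 2.998×10^8 m/s.
λ = 1.097×10^-8 m
1.097×10^-8 m × (1 nm / 1.000×10^-9 m) = 10.97 nm

11.0 nm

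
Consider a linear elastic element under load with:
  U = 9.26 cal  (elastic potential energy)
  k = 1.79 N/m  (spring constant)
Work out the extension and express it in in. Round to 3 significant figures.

259 in

Rearranging: x = √(2U/k).
U = 9.26 cal = 38.74 J; k = 1.79 N/m.
x = 6.579 m
6.579 m × (1 in / 0.02540 m) = 259.0 in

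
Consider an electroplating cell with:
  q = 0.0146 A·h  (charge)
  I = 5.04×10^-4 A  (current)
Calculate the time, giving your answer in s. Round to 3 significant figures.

Solving q = I·t for t: t = q/I.
q = 0.0146 A·h = 52.56 C; I = 5.04×10^-4 A.
t = 1.043×10^5 s

1.04×10^5 s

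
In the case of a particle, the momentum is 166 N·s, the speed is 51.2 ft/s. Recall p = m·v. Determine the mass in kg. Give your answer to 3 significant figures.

10.6 kg

Rearranging: m = p/v.
p = 166 N·s = 166.0 kg·m/s; v = 51.2 ft/s = 15.61 m/s.
m = 10.64 kg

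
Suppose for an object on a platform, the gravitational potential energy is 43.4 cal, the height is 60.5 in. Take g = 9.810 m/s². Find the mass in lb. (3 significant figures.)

26.6 lb

Solving PE = m·g·h for m: m = PE/(g·h).
PE = 43.4 cal = 181.6 J; h = 60.5 in = 1.537 m; g = 9.810 m/s².
m = 12.05 kg
12.05 kg × (1 lb / 0.4536 kg) = 26.56 lb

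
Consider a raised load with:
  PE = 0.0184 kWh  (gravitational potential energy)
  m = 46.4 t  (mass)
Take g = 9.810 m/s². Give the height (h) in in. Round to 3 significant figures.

Rearranging PE = m·g·h for h: h = PE/(m·g).
PE = 0.0184 kWh = 66240 J; m = 46.4 t = 46400 kg; g = 9.810 m/s².
h = 0.1455 m
0.1455 m × (1 in / 0.02540 m) = 5.729 in

5.73 in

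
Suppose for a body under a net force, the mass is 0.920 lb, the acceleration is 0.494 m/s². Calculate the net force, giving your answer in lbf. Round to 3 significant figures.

F is given directly by: F = m·a.
m = 0.920 lb = 0.4173 kg; a = 0.494 m/s².
F = 0.2061 N
0.2061 N × (1 lbf / 4.448 N) = 0.04634 lbf

0.0463 lbf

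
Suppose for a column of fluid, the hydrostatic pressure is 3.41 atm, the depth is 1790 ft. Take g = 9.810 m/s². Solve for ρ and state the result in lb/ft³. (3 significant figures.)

Rearranging: ρ = P/(g·h).
P = 3.41 atm = 3.455×10^5 Pa; h = 1790 ft = 545.6 m; g = 9.810 m/s².
ρ = 64.56 kg/m³
64.56 kg/m³ × (1 lb/ft³ / 16.02 kg/m³) = 4.030 lb/ft³

4.03 lb/ft³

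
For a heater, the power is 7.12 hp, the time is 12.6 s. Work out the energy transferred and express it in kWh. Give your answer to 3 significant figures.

0.0186 kWh

Solving P = W/t for W: W = P·t.
P = 7.12 hp = 5309 W; t = 12.6 s.
W = 66898 J  (the unit combination reduces to kg·m²/s² = J)
66898 J × (1 kWh / 3.600×10^6 J) = 0.01858 kWh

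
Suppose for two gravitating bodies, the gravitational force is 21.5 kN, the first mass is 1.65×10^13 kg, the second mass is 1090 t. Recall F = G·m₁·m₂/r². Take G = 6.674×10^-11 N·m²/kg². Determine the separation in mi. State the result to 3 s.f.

0.147 mi

Solving F = G·m₁·m₂/r² for r: r = √(G·m₁m₂/F).
F = 21.5 kN = 21500 N; m₁ = 1.65×10^13 kg; m₂ = 1090 t = 1.090×10^6 kg; G = 6.674×10^-11 N·m²/kg².
r = 236.3 m
236.3 m × (1 mi / 1609 m) = 0.1468 mi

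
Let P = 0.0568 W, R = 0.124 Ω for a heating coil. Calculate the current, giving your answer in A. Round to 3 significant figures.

Solving P = I²R for I: I = √(P/R).
P = 0.0568 W; R = 0.124 Ω.
I = 0.6768 A

0.677 A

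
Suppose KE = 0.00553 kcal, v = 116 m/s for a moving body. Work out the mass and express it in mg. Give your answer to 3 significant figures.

3440 mg

Solving KE = ½mv² for m: m = 2·KE/v².
KE = 0.00553 kcal = 23.14 J; v = 116 m/s.
m = 0.003439 kg
0.003439 kg × (1 mg / 1.000×10^-6 kg) = 3439 mg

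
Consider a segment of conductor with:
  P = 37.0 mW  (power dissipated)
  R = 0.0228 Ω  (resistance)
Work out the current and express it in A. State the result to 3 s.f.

Solving P = I²R for I: I = √(P/R).
P = 37.0 mW = 0.03700 W; R = 0.0228 Ω.
I = 1.274 A

1.27 A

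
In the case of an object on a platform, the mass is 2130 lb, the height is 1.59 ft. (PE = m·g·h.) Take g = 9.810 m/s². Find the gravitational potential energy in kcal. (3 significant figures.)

Directly: PE = mgh.
m = 2130 lb = 966.2 kg; h = 1.59 ft = 0.4846 m; g = 9.810 m/s².
PE = 4593 J
4593 J × (1 kcal / 4184 J) = 1.098 kcal

1.10 kcal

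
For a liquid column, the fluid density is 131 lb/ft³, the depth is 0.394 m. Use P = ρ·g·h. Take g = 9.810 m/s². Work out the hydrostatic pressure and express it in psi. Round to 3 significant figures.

P is given directly by: P = ρgh.
ρ = 131 lb/ft³ = 2098 kg/m³; h = 0.394 m; g = 9.810 m/s².
P = 8111 Pa
8111 Pa × (1 psi / 6895 Pa) = 1.176 psi

1.18 psi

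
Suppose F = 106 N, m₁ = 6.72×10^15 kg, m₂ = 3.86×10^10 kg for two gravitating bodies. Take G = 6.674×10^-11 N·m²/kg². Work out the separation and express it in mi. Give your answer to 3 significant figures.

7940 mi

From Newton's law of gravitation: r = √(G·m₁m₂/F).
F = 106 N; m₁ = 6.72×10^15 kg; m₂ = 3.86×10^10 kg; G = 6.674×10^-11 N·m²/kg².
r = 1.278×10^7 m
1.278×10^7 m × (1 mi / 1609 m) = 7941 mi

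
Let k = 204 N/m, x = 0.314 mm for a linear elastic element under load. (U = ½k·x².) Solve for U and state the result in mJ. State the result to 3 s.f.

0.0101 mJ

U is given directly by: U = ½kx².
k = 204 N/m; x = 0.314 mm = 3.140×10^-4 m.
U = 1.006×10^-5 J
1.006×10^-5 J × (1 mJ / 0.001000 J) = 0.01006 mJ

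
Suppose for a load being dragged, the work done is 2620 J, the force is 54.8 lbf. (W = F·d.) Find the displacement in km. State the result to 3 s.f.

0.0107 km

Rearranging W = F·d for d: d = W/F.
W = 2620 J; F = 54.8 lbf = 243.8 N.
d = 10.75 m
10.75 m × (1 km / 1000 m) = 0.01075 km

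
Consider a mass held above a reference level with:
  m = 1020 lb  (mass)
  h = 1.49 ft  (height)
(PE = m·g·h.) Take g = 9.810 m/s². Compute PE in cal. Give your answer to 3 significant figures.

493 cal

PE is given directly by: PE = mgh.
m = 1020 lb = 462.7 kg; h = 1.49 ft = 0.4542 m; g = 9.810 m/s².
PE = 2061 J  (the unit combination reduces to kg·m²/s² = J)
2061 J × (1 cal / 4.184 J) = 492.7 cal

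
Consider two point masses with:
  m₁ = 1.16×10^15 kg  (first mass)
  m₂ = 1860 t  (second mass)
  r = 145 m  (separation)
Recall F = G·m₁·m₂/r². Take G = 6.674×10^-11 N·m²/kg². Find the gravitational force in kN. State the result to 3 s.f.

6850 kN

From Newton's law of gravitation: F = Gm₁m₂/r².
m₁ = 1.16×10^15 kg; m₂ = 1860 t = 1.860×10^6 kg; r = 145 m; G = 6.674×10^-11 N·m²/kg².
F = 6.849×10^6 N
6.849×10^6 N × (1 kN / 1000 N) = 6849 kN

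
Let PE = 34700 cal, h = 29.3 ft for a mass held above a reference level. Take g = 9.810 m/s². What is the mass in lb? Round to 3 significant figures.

Rearranging: m = PE/(g·h).
PE = 34700 cal = 1.452×10^5 J; h = 29.3 ft = 8.931 m; g = 9.810 m/s².
m = 1657 kg
1657 kg × (1 lb / 0.4536 kg) = 3653 lb

3650 lb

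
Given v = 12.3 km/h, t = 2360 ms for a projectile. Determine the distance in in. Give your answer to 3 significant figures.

317 in

Solving v = d/t for d: d = v·t.
v = 12.3 km/h = 3.417 m/s; t = 2360 ms = 2.360 s.
d = 8.063 m
8.063 m × (1 in / 0.02540 m) = 317.5 in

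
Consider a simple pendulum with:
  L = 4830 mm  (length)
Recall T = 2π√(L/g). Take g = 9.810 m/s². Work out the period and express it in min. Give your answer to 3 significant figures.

T is given directly by: T = 2π√(L/g).
L = 4830 mm = 4.830 m; g = 9.810 m/s².
T = 4.409 s
4.409 s × (1 min / 60.00 s) = 0.07348 min

0.0735 min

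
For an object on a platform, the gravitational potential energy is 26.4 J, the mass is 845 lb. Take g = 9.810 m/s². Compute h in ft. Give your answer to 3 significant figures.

0.0230 ft

Solving PE = m·g·h for h: h = PE/(m·g).
PE = 26.4 J; m = 845 lb = 383.3 kg; g = 9.810 m/s².
h = 0.007021 m
0.007021 m × (1 ft / 0.3048 m) = 0.02304 ft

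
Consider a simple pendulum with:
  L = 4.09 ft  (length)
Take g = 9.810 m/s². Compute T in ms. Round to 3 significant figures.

T is given directly by: T = 2π√(L/g).
L = 4.09 ft = 1.247 m; g = 9.810 m/s².
T = 2.240 s
2.240 s × (1 ms / 0.001000 s) = 2240 ms

2240 ms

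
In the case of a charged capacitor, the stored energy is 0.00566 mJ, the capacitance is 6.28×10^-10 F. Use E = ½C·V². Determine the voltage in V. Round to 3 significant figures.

134 V

Rearranging E = ½C·V² for V: V = √(2E/C).
E = 0.00566 mJ = 5.660×10^-6 J; C = 6.28×10^-10 F.
V = 134.3 V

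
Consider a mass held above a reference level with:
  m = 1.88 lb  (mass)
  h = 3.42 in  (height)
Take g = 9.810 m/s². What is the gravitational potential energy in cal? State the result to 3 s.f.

PE is given directly by: PE = mgh.
m = 1.88 lb = 0.8528 kg; h = 3.42 in = 0.08687 m; g = 9.810 m/s².
PE = 0.7267 J
0.7267 J × (1 cal / 4.184 J) = 0.1737 cal

0.174 cal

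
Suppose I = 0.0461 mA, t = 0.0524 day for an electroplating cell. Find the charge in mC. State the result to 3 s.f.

q is given directly by: q = It.
I = 0.0461 mA = 4.610×10^-5 A; t = 0.0524 day = 4527 s.
q = 0.2087 C
0.2087 C × (1 mC / 0.001000 C) = 208.7 mC

209 mC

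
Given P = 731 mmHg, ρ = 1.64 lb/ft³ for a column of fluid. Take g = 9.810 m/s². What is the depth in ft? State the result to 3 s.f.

Solving P = ρ·g·h for h: h = P/(ρ·g).
P = 731 mmHg = 97458 Pa; ρ = 1.64 lb/ft³ = 26.27 kg/m³; g = 9.810 m/s².
h = 378.2 m
378.2 m × (1 ft / 0.3048 m) = 1241 ft

1240 ft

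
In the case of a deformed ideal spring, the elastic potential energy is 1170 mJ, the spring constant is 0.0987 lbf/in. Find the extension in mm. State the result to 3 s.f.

Solving U = ½k·x² for x: x = √(2U/k).
U = 1170 mJ = 1.170 J; k = 0.0987 lbf/in = 17.29 N/m.
x = 0.3679 m
0.3679 m × (1 mm / 0.001000 m) = 367.9 mm

368 mm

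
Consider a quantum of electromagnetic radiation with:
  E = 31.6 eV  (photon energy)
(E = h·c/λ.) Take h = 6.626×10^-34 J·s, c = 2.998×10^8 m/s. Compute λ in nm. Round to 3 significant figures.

39.2 nm

Solving E = h·c/λ for λ: λ = hc/E.
E = 31.6 eV = 5.063×10^-18 J; h = 6.626×10^-34 J·s; c = 2.998×10^8 m/s.
λ = 3.924×10^-8 m
3.924×10^-8 m × (1 nm / 1.000×10^-9 m) = 39.24 nm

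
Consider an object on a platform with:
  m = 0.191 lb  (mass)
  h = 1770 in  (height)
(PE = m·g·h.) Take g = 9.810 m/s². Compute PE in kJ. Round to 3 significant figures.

PE is given directly by: PE = mgh.
m = 0.191 lb = 0.08664 kg; h = 1770 in = 44.96 m; g = 9.810 m/s².
PE = 38.21 J  (the unit combination reduces to kg·m²/s² = J)
38.21 J × (1 kJ / 1000 J) = 0.03821 kJ

0.0382 kJ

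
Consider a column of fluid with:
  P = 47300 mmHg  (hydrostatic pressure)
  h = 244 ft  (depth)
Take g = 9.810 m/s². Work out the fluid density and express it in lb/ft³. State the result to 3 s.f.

Solving P = ρ·g·h for ρ: ρ = P/(g·h).
P = 47300 mmHg = 6.306×10^6 Pa; h = 244 ft = 74.37 m; g = 9.810 m/s².
ρ = 8643 kg/m³
8643 kg/m³ × (1 lb/ft³ / 16.02 kg/m³) = 539.6 lb/ft³

540 lb/ft³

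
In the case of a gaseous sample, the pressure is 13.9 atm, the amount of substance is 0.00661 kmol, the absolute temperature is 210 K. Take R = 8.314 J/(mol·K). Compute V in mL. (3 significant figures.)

8190 mL

From the ideal-gas law: V = nRT/P.
P = 13.9 atm = 1.408×10^6 Pa; n = 0.00661 kmol = 6.610 mol; T = 210 K; R = 8.314 J/(mol·K).
V = 0.008194 m³
0.008194 m³ × (1 mL / 1.000×10^-6 m³) = 8194 mL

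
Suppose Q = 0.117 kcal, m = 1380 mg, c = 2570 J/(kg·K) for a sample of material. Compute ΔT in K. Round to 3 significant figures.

138 K

Solving Q = m·c·ΔT for ΔT: ΔT = Q/(m·c).
Q = 0.117 kcal = 489.5 J; m = 1380 mg = 0.001380 kg; c = 2570 J/(kg·K).
ΔT = 138.0 K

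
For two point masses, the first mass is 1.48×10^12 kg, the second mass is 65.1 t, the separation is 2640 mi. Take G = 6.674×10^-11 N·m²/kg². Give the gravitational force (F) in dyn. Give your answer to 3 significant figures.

0.0356 dyn

From Newton's law of gravitation: F = Gm₁m₂/r².
m₁ = 1.48×10^12 kg; m₂ = 65.1 t = 65100 kg; r = 2640 mi = 4.249×10^6 m; G = 6.674×10^-11 N·m²/kg².
F = 3.562×10^-7 N  (the unit combination reduces to kg·m/s² = N)
3.562×10^-7 N × (1 dyn / 1.000×10^-5 N) = 0.03562 dyn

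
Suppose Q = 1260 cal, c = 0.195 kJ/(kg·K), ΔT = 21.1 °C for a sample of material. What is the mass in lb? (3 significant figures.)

Rearranging Q = m·c·ΔT for m: m = Q/(c·ΔT).
Q = 1260 cal = 5272 J; c = 0.195 kJ/(kg·K) = 195.0 J/(kg·K); ΔT = 21.1 °C = 21.10 K.
m = 1.281 kg
1.281 kg × (1 lb / 0.4536 kg) = 2.825 lb

2.82 lb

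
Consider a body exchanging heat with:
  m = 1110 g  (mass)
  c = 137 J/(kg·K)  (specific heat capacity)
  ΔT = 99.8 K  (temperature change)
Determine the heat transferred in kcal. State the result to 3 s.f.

3.63 kcal

Directly: Q = mcΔT.
m = 1110 g = 1.110 kg; c = 137 J/(kg·K); ΔT = 99.8 K.
Q = 15177 J  (the unit combination reduces to kg·m²/s² = J)
15177 J × (1 kcal / 4184 J) = 3.627 kcal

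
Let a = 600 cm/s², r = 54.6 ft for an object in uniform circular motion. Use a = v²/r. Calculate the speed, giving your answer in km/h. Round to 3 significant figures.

Rearranging a = v²/r for v: v = √(a·r).
a = 600 cm/s² = 6.000 m/s²; r = 54.6 ft = 16.64 m.
v = 9.993 m/s
9.993 m/s × (1 km/h / 0.2778 m/s) = 35.97 km/h

36.0 km/h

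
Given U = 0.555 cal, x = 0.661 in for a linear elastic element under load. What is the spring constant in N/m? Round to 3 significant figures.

Rearranging: k = 2U/x².
U = 0.555 cal = 2.322 J; x = 0.661 in = 0.01679 m.
k = 16476 N/m

16500 N/m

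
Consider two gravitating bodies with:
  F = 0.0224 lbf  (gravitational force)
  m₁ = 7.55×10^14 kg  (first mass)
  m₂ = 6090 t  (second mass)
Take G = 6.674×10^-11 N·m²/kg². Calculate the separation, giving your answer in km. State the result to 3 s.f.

From Newton's law of gravitation: r = √(G·m₁m₂/F).
F = 0.0224 lbf = 0.09964 N; m₁ = 7.55×10^14 kg; m₂ = 6090 t = 6.090×10^6 kg; G = 6.674×10^-11 N·m²/kg².
r = 1.755×10^6 m
1.755×10^6 m × (1 km / 1000 m) = 1755 km

1750 km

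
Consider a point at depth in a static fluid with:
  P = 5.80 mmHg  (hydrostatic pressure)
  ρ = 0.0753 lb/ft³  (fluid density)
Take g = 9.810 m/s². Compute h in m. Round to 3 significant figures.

65.3 m

Rearranging: h = P/(ρ·g).
P = 5.80 mmHg = 773.3 Pa; ρ = 0.0753 lb/ft³ = 1.206 kg/m³; g = 9.810 m/s².
h = 65.35 m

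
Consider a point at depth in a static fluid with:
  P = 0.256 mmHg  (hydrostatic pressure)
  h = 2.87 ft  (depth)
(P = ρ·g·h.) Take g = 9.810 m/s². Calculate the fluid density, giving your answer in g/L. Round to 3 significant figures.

Solving P = ρ·g·h for ρ: ρ = P/(g·h).
P = 0.256 mmHg = 34.13 Pa; h = 2.87 ft = 0.8748 m; g = 9.810 m/s².
ρ = 3.977 kg/m³
Since 1 g/L = 1 kg/m³, 3.977 g/L.

3.98 g/L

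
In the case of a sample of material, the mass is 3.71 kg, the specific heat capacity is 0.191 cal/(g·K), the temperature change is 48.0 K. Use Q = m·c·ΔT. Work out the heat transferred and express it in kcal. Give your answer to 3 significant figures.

Q is given directly by: Q = mcΔT.
m = 3.71 kg; c = 0.191 cal/(g·K) = 799.1 J/(kg·K); ΔT = 48.0 K.
Q = 1.423×10^5 J  (the unit combination reduces to kg·m²/s² = J)
1.423×10^5 J × (1 kcal / 4184 J) = 34.01 kcal

34.0 kcal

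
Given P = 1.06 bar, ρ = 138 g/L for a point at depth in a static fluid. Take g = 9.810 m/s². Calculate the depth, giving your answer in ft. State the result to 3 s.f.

257 ft

Solving P = ρ·g·h for h: h = P/(ρ·g).
P = 1.06 bar = 1.060×10^5 Pa; ρ = 138 g/L = 138.0 kg/m³; g = 9.810 m/s².
h = 78.30 m
78.30 m × (1 ft / 0.3048 m) = 256.9 ft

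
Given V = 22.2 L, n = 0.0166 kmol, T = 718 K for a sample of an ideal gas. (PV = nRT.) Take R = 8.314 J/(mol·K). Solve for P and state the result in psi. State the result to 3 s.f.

647 psi

Directly: P = nRT/V.
V = 22.2 L = 0.02220 m³; n = 0.0166 kmol = 16.60 mol; T = 718 K; R = 8.314 J/(mol·K).
P = 4.464×10^6 Pa
4.464×10^6 Pa × (1 psi / 6895 Pa) = 647.4 psi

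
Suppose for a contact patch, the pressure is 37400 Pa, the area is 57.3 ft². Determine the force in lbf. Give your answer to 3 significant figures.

Rearranging: F = P·A.
P = 37400 Pa; A = 57.3 ft² = 5.323 m².
F = 1.991×10^5 N
1.991×10^5 N × (1 lbf / 4.448 N) = 44758 lbf

44800 lbf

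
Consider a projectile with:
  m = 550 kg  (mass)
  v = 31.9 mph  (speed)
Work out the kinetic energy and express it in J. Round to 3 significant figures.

55900 J

KE is given directly by: KE = ½mv².
m = 550 kg; v = 31.9 mph = 14.26 m/s.
KE = 55925 J  (the unit combination reduces to kg·m²/s² = J)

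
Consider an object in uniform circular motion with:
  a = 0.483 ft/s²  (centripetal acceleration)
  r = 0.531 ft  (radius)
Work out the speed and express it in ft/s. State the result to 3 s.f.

0.506 ft/s

Rearranging: v = √(a·r).
a = 0.483 ft/s² = 0.1472 m/s²; r = 0.531 ft = 0.1618 m.
v = 0.1544 m/s
0.1544 m/s × (1 ft/s / 0.3048 m/s) = 0.5064 ft/s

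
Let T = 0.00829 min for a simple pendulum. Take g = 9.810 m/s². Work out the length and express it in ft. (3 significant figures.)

Rearranging T = 2π√(L/g) for L: L = g·(T/2π)².
T = 0.00829 min = 0.4974 s; g = 9.810 m/s².
L = 0.06148 m
0.06148 m × (1 ft / 0.3048 m) = 0.2017 ft

0.202 ft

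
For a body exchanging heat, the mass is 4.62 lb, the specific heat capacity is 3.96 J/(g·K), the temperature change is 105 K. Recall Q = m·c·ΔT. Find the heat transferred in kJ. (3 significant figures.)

Q is given directly by: Q = mcΔT.
m = 4.62 lb = 2.096 kg; c = 3.96 J/(g·K) = 3960 J/(kg·K); ΔT = 105 K.
Q = 8.713×10^5 J
8.713×10^5 J × (1 kJ / 1000 J) = 871.3 kJ

871 kJ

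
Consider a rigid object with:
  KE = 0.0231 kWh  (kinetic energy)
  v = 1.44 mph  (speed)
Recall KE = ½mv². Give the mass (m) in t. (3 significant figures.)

Rearranging KE = ½mv² for m: m = 2·KE/v².
KE = 0.0231 kWh = 83160 J; v = 1.44 mph = 0.6437 m/s.
m = 4.014×10^5 kg
4.014×10^5 kg × (1 t / 1000 kg) = 401.4 t

401 t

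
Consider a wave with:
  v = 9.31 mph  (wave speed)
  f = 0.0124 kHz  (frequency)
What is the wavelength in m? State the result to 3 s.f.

0.336 m

Rearranging: λ = v/f.
v = 9.31 mph = 4.162 m/s; f = 0.0124 kHz = 12.40 Hz.
λ = 0.3356 m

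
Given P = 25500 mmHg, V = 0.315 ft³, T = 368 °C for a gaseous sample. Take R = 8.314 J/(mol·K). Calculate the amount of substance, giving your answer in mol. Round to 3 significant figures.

5.69 mol

From the ideal-gas law: n = PV/(RT).
P = 25500 mmHg = 3.400×10^6 Pa; V = 0.315 ft³ = 0.008920 m³; T = 368 °C = 641.1 K; R = 8.314 J/(mol·K).
n = 5.689 mol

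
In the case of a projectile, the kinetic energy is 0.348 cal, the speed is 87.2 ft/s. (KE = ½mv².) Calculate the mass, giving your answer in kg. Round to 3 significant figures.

0.00412 kg

Solving KE = ½mv² for m: m = 2·KE/v².
KE = 0.348 cal = 1.456 J; v = 87.2 ft/s = 26.58 m/s.
m = 0.004122 kg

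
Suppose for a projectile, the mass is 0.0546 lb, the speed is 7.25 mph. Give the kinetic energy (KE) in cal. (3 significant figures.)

Directly: KE = ½mv².
m = 0.0546 lb = 0.02477 kg; v = 7.25 mph = 3.241 m/s.
KE = 0.1301 J  (the unit combination reduces to kg·m²/s² = J)
0.1301 J × (1 cal / 4.184 J) = 0.03109 cal

0.0311 cal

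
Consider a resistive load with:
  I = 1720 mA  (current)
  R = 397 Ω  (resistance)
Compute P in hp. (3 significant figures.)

P is given directly by: P = I²R.
I = 1720 mA = 1.720 A; R = 397 Ω.
P = 1174 W
1174 W × (1 hp / 745.7 W) = 1.575 hp

1.58 hp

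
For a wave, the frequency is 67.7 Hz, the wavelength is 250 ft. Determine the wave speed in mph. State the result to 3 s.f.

Directly: v = fλ.
f = 67.7 Hz; λ = 250 ft = 76.20 m.
v = 5159 m/s
5159 m/s × (1 mph / 0.4470 m/s) = 11540 mph

11500 mph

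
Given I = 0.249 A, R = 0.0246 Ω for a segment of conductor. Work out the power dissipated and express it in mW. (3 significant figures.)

1.53 mW

P is given directly by: P = I²R.
I = 0.249 A; R = 0.0246 Ω.
P = 0.001525 W
0.001525 W × (1 mW / 0.001000 W) = 1.525 mW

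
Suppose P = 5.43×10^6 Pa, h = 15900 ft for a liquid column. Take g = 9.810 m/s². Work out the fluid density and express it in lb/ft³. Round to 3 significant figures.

7.13 lb/ft³

Rearranging: ρ = P/(g·h).
P = 5.43×10^6 Pa; h = 15900 ft = 4846 m; g = 9.810 m/s².
ρ = 114.2 kg/m³
114.2 kg/m³ × (1 lb/ft³ / 16.02 kg/m³) = 7.130 lb/ft³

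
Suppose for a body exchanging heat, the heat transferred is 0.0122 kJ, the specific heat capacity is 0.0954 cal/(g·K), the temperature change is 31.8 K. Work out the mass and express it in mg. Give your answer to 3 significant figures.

Rearranging Q = m·c·ΔT for m: m = Q/(c·ΔT).
Q = 0.0122 kJ = 12.20 J; c = 0.0954 cal/(g·K) = 399.2 J/(kg·K); ΔT = 31.8 K.
m = 9.612×10^-4 kg
9.612×10^-4 kg × (1 mg / 1.000×10^-6 kg) = 961.2 mg

961 mg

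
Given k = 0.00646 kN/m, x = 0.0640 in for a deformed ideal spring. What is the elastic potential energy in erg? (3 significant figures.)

U is given directly by: U = ½kx².
k = 0.00646 kN/m = 6.460 N/m; x = 0.0640 in = 0.001626 m.
U = 8.536×10^-6 J
8.536×10^-6 J × (1 erg / 1.000×10^-7 J) = 85.36 erg

85.4 erg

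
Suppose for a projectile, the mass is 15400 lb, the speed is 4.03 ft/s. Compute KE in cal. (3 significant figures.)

1260 cal

Directly: KE = ½mv².
m = 15400 lb = 6985 kg; v = 4.03 ft/s = 1.228 m/s.
KE = 5270 J
5270 J × (1 cal / 4.184 J) = 1260 cal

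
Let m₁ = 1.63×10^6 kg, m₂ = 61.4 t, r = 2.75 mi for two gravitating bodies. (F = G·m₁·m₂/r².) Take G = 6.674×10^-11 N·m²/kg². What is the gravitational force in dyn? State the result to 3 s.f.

From Newton's law of gravitation: F = Gm₁m₂/r².
m₁ = 1.63×10^6 kg; m₂ = 61.4 t = 61400 kg; r = 2.75 mi = 4426 m; G = 6.674×10^-11 N·m²/kg².
F = 3.410×10^-7 N  (the unit combination reduces to kg·m/s² = N)
3.410×10^-7 N × (1 dyn / 1.000×10^-5 N) = 0.03410 dyn

0.0341 dyn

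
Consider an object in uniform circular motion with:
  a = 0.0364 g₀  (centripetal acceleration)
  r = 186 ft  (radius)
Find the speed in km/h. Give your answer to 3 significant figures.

16.2 km/h

Rearranging a = v²/r for v: v = √(a·r).
a = 0.0364 g₀ = 0.3570 m/s²; r = 186 ft = 56.69 m.
v = 4.499 m/s
4.499 m/s × (1 km/h / 0.2778 m/s) = 16.19 km/h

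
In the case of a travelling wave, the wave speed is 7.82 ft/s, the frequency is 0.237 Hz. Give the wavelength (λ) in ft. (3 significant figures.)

Rearranging v = f·λ for λ: λ = v/f.
v = 7.82 ft/s = 2.384 m/s; f = 0.237 Hz.
λ = 10.06 m
10.06 m × (1 ft / 0.3048 m) = 33.00 ft

33.0 ft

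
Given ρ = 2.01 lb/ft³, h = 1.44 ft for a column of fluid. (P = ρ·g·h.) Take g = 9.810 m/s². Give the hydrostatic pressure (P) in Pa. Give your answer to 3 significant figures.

139 Pa

P is given directly by: P = ρgh.
ρ = 2.01 lb/ft³ = 32.20 kg/m³; h = 1.44 ft = 0.4389 m; g = 9.810 m/s².
P = 138.6 Pa  (the unit combination reduces to kg/(m·s²) = Pa)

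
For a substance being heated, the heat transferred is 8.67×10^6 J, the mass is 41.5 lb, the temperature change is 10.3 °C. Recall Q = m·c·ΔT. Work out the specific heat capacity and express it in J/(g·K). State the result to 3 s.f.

44.7 J/(g·K)

Rearranging: c = Q/(m·ΔT).
Q = 8.67×10^6 J; m = 41.5 lb = 18.82 kg; ΔT = 10.3 °C = 10.30 K.
c = 44717 J/(kg·K)
44717 J/(kg·K) × (1 J/(g·K) / 1000 J/(kg·K)) = 44.72 J/(g·K)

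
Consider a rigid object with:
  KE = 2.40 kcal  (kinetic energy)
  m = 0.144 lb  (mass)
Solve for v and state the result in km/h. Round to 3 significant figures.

2000 km/h

Rearranging: v = √(2·KE/m).
KE = 2.40 kcal = 10042 J; m = 0.144 lb = 0.06532 kg.
v = 554.5 m/s
554.5 m/s × (1 km/h / 0.2778 m/s) = 1996 km/h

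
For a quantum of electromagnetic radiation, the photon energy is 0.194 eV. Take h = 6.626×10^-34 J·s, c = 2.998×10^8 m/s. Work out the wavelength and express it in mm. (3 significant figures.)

Solving E = h·c/λ for λ: λ = hc/E.
E = 0.194 eV = 3.108×10^-20 J; h = 6.626×10^-34 J·s; c = 2.998×10^8 m/s.
λ = 6.391×10^-6 m
6.391×10^-6 m × (1 mm / 0.001000 m) = 0.006391 mm

0.00639 mm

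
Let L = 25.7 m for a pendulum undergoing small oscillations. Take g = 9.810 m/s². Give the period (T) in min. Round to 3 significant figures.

0.169 min

T is given directly by: T = 2π√(L/g).
L = 25.7 m; g = 9.810 m/s².
T = 10.17 s
10.17 s × (1 min / 60.00 s) = 0.1695 min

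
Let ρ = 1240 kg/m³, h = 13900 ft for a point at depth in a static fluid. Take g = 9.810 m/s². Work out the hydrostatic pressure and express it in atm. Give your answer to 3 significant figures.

Directly: P = ρgh.
ρ = 1240 kg/m³; h = 13900 ft = 4237 m; g = 9.810 m/s².
P = 5.154×10^7 Pa  (the unit combination reduces to kg/(m·s²) = Pa)
5.154×10^7 Pa × (1 atm / 1.013×10^5 Pa) = 508.6 atm

509 atm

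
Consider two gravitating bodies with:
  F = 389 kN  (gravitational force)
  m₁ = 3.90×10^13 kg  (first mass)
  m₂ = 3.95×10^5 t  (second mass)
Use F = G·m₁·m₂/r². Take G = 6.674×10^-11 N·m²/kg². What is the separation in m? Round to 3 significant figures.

1630 m

Rearranging: r = √(G·m₁m₂/F).
F = 389 kN = 3.890×10^5 N; m₁ = 3.90×10^13 kg; m₂ = 3.95×10^5 t = 3.950×10^8 kg; G = 6.674×10^-11 N·m²/kg².
r = 1626 m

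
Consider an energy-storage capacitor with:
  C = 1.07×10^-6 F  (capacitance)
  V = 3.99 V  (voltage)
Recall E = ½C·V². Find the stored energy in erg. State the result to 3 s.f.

85.2 erg

Directly: E = ½CV².
C = 1.07×10^-6 F; V = 3.99 V.
E = 8.517×10^-6 J  (the unit combination reduces to kg·m²/s² = J)
8.517×10^-6 J × (1 erg / 1.000×10^-7 J) = 85.17 erg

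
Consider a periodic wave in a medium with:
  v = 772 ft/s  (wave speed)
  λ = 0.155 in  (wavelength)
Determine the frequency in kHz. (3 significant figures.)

Rearranging v = f·λ for f: f = v/λ.
v = 772 ft/s = 235.3 m/s; λ = 0.155 in = 0.003937 m.
f = 59768 Hz
59768 Hz × (1 kHz / 1000 Hz) = 59.77 kHz

59.8 kHz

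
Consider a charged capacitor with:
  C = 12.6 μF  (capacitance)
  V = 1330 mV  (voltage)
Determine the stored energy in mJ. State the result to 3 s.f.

0.0111 mJ

Directly: E = ½CV².
C = 12.6 μF = 1.260×10^-5 F; V = 1330 mV = 1.330 V.
E = 1.114×10^-5 J  (the unit combination reduces to kg·m²/s² = J)
1.114×10^-5 J × (1 mJ / 0.001000 J) = 0.01114 mJ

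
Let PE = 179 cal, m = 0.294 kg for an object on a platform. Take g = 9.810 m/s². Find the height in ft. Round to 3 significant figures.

Rearranging: h = PE/(m·g).
PE = 179 cal = 748.9 J; m = 0.294 kg; g = 9.810 m/s².
h = 259.7 m
259.7 m × (1 ft / 0.3048 m) = 851.9 ft

852 ft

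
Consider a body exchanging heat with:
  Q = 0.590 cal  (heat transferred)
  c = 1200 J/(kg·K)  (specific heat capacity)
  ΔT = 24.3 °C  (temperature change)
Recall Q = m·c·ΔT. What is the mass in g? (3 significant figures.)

0.0847 g

Rearranging Q = m·c·ΔT for m: m = Q/(c·ΔT).
Q = 0.590 cal = 2.469 J; c = 1200 J/(kg·K); ΔT = 24.3 °C = 24.30 K.
m = 8.466×10^-5 kg
8.466×10^-5 kg × (1 g / 0.001000 kg) = 0.08466 g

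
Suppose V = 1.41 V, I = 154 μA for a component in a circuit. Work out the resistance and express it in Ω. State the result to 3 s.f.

From Ohm's law: R = V/I.
V = 1.41 V; I = 154 μA = 1.540×10^-4 A.
R = 9156 Ω

9160 Ω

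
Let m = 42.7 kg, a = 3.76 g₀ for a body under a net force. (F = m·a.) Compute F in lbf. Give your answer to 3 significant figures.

354 lbf

Directly: F = m·a.
m = 42.7 kg; a = 3.76 g₀ = 36.87 m/s².
F = 1574 N
1574 N × (1 lbf / 4.448 N) = 354.0 lbf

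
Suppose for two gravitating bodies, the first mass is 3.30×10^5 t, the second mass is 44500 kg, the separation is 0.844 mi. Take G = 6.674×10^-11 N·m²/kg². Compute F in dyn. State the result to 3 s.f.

From Newton's law of gravitation: F = Gm₁m₂/r².
m₁ = 3.30×10^5 t = 3.300×10^8 kg; m₂ = 44500 kg; r = 0.844 mi = 1358 m; G = 6.674×10^-11 N·m²/kg².
F = 5.312×10^-4 N
5.312×10^-4 N × (1 dyn / 1.000×10^-5 N) = 53.12 dyn

53.1 dyn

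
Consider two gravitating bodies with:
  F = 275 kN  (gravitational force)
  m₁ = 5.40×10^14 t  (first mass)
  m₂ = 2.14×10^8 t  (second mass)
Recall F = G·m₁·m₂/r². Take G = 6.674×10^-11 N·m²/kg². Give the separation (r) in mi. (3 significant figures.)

From Newton's law of gravitation: r = √(G·m₁m₂/F).
F = 275 kN = 2.750×10^5 N; m₁ = 5.40×10^14 t = 5.400×10^17 kg; m₂ = 2.14×10^8 t = 2.140×10^11 kg; G = 6.674×10^-11 N·m²/kg².
r = 5.296×10^6 m
5.296×10^6 m × (1 mi / 1609 m) = 3291 mi

3290 mi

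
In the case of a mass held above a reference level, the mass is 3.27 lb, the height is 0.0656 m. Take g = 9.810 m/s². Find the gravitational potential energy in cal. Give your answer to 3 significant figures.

Directly: PE = mgh.
m = 3.27 lb = 1.483 kg; h = 0.0656 m; g = 9.810 m/s².
PE = 0.9545 J  (the unit combination reduces to kg·m²/s² = J)
0.9545 J × (1 cal / 4.184 J) = 0.2281 cal

0.228 cal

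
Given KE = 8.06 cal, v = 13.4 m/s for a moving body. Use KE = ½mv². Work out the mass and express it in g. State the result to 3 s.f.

376 g

Solving KE = ½mv² for m: m = 2·KE/v².
KE = 8.06 cal = 33.72 J; v = 13.4 m/s.
m = 0.3756 kg
0.3756 kg × (1 g / 0.001000 kg) = 375.6 g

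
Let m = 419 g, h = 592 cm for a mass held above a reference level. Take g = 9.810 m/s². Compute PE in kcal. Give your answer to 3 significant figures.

0.00582 kcal

PE is given directly by: PE = mgh.
m = 419 g = 0.4190 kg; h = 592 cm = 5.920 m; g = 9.810 m/s².
PE = 24.33 J
24.33 J × (1 kcal / 4184 J) = 0.005816 kcal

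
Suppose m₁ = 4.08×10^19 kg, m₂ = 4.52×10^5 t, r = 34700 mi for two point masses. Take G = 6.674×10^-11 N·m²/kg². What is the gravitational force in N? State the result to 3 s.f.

From Newton's law of gravitation: F = Gm₁m₂/r².
m₁ = 4.08×10^19 kg; m₂ = 4.52×10^5 t = 4.520×10^8 kg; r = 34700 mi = 5.584×10^7 m; G = 6.674×10^-11 N·m²/kg².
F = 394.7 N

395 N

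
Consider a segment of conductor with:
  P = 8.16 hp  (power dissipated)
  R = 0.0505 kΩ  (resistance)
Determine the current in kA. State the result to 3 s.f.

Rearranging P = I²R for I: I = √(P/R).
P = 8.16 hp = 6085 W; R = 0.0505 kΩ = 50.50 Ω.
I = 10.98 A
10.98 A × (1 kA / 1000 A) = 0.01098 kA

0.0110 kA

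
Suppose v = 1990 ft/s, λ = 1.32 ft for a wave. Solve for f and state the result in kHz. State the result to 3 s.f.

Rearranging: f = v/λ.
v = 1990 ft/s = 606.6 m/s; λ = 1.32 ft = 0.4023 m.
f = 1508 Hz
1508 Hz × (1 kHz / 1000 Hz) = 1.508 kHz

1.51 kHz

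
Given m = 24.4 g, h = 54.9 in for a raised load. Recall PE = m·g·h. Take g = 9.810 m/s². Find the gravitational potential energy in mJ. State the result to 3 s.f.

PE is given directly by: PE = mgh.
m = 24.4 g = 0.02440 kg; h = 54.9 in = 1.394 m; g = 9.810 m/s².
PE = 0.3338 J  (the unit combination reduces to kg·m²/s² = J)
0.3338 J × (1 mJ / 0.001000 J) = 333.8 mJ

334 mJ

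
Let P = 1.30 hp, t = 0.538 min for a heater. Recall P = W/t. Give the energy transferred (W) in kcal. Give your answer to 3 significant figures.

7.48 kcal

Rearranging P = W/t for W: W = P·t.
P = 1.30 hp = 969.4 W; t = 0.538 min = 32.28 s.
W = 31293 J  (the unit combination reduces to kg·m²/s² = J)
31293 J × (1 kcal / 4184 J) = 7.479 kcal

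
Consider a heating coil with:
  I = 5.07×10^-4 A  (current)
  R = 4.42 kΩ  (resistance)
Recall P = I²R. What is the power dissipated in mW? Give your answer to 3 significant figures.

P is given directly by: P = I²R.
I = 5.07×10^-4 A; R = 4.42 kΩ = 4420 Ω.
P = 0.001136 W
0.001136 W × (1 mW / 0.001000 W) = 1.136 mW

1.14 mW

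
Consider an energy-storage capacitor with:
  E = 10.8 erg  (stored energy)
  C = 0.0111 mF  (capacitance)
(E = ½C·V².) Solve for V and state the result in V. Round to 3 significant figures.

0.441 V

Rearranging: V = √(2E/C).
E = 10.8 erg = 1.080×10^-6 J; C = 0.0111 mF = 1.110×10^-5 F.
V = 0.4411 V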